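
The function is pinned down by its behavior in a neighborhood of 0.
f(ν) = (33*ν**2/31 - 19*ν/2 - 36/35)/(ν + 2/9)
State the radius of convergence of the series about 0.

The radius of convergence is 2/9.

Denominator factor (ν + 2/9): pole of order 1 at -2/9, modulus 2/9.
The radius of convergence is the smallest modulus among the singular points: 2/9.


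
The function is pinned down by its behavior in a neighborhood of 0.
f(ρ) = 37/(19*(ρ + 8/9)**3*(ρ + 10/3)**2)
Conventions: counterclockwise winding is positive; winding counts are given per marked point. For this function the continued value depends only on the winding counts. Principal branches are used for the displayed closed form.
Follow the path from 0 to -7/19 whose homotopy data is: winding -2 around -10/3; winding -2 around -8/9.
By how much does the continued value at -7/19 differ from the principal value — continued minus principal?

The function is rational, hence single-valued: continuing it around any pole returns the same value, so the difference is 0.

Continued minus principal equals 0.


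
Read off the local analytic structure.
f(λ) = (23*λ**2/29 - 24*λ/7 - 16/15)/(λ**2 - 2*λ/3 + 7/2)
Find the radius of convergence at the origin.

The radius of convergence is (1/2)*sqrt(14).

Denominator factor (λ**2 - 2*λ/3 + 7/2): discriminant -122/9, complex-conjugate roots (1/3) + ((1/6)*sqrt(122))*i and (1/3) - ((1/6)*sqrt(122))*i; poles of order 1, moduli (1/2)*sqrt(14) and (1/2)*sqrt(14).
The radius of convergence is the smallest modulus among the singular points: (1/2)*sqrt(14).


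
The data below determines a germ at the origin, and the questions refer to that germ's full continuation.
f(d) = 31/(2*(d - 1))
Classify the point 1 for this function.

The point is a pole of order 1.

The denominator factor d - 1 vanishes at 1 and appears to the power 1; the numerator there equals 31/2, nonzero, and no other factor vanishes.
Hence a pole whose order is the multiplicity, 1.


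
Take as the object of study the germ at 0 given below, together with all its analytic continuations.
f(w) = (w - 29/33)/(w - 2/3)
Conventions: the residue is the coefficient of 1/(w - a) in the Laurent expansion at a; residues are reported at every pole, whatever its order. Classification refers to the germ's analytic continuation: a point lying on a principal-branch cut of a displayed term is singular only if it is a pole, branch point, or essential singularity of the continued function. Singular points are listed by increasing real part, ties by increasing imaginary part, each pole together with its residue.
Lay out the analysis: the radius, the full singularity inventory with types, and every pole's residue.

Radius of convergence at 0: 2/3.
At 2/3: a pole of order 1; residue -7/33.

Denominator factor (w - 2/3): pole of order 1 at 2/3, modulus 2/3.
The radius of convergence is the smallest modulus among the singular points: 2/3.
At the order-1 pole 2/3 set g(w) = (w - (2/3))*f(w) = w - 29/33.
Simple pole: residue = g(a) at a = 2/3, which is -7/33.


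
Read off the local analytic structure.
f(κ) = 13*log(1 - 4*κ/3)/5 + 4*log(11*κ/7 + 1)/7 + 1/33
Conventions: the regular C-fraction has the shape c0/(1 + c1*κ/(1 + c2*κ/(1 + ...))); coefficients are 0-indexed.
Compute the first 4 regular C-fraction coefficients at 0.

Taylor coefficients (expand at 0): a_0 = 1/33, a_1 = -1888/735, a_2 = -46562/15435, a_3 = -1278892/972405.
c0 = a_0 = 1/33. Peel one level at a time: if S = 1 + c*κ/S' with S'(0) = 1, then c is the κ-coefficient of S and S' = c*κ/(S - 1).
S_1 = c0/f = 1 + (20768/245)*κ + (1311855842/180075)*κ^2 + ...; c1 = 20768/245.
S_2 = c1*κ/(S_1 - 1) = 1 + (-59629811/693840)*κ + (1022377859/1178972928)*κ^2 + ...; c2 = -59629811/693840.
S_3 = c2*κ/(S_2 - 1) = 1 + (5111889295/506614874256)*κ + ...; c3 = 5111889295/506614874256.

The regular C-fraction coefficients are [1/33, 20768/245, -59629811/693840, 5111889295/506614874256].


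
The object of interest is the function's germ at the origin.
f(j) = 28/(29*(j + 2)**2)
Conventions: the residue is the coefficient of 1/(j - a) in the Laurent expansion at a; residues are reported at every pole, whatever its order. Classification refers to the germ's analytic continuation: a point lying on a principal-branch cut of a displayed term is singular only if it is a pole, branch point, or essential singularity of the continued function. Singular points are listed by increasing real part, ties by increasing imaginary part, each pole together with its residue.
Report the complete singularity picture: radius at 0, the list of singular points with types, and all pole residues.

Radius of convergence at 0: 2.
At -2: a pole of order 2; residue 0.

Denominator factor (j + 2)^2: pole of order 2 at -2, modulus 2.
The radius of convergence is the smallest modulus among the singular points: 2.
At the order-2 pole -2 set g(j) = (j - (-2))^2*f(j) = 28/29.
Order-2 pole: residue = g'(a); g'(-2) = 0, so the residue is 0.


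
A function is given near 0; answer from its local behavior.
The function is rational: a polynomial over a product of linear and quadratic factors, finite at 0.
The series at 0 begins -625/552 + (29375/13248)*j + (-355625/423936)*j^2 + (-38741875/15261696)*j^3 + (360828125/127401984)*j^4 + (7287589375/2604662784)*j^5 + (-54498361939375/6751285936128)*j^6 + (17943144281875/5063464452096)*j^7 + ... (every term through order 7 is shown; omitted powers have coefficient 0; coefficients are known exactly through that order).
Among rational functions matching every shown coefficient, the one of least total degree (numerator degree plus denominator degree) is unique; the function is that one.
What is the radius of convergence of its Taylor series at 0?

No rational of total degree below 6 reproduces all 8 coefficients; solving the [0/6] Pade equations on them gives f(j) = 25/(23*(j**2 - 3*j/4 - 3/2)*(j**2 + 7*j/12 + 4/5)**2), whose expansion matches every shown term.
Denominator factor (j**2 + 7*j/12 + 4/5)^2: discriminant -2059/720, complex-conjugate roots (-7/24) + ((1/120)*sqrt(10295))*i and (-7/24) - ((1/120)*sqrt(10295))*i; poles of order 2, moduli (2/5)*sqrt(5) and (2/5)*sqrt(5).
Denominator factor (j**2 - 3*j/4 - 3/2): discriminant 105/16, real irrational roots 3/8 + (1/8)*sqrt(105) and 3/8 - (1/8)*sqrt(105); poles of order 1, moduli 3/8 + (1/8)*sqrt(105) and -3/8 + (1/8)*sqrt(105).
The radius of convergence is the smallest modulus among the singular points: (2/5)*sqrt(5).

The radius of convergence is (2/5)*sqrt(5).


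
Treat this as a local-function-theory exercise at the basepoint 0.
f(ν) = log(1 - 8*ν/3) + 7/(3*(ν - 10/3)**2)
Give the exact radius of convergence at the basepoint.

The radius of convergence is 3/8.

Denominator factor (ν - 10/3)^2: pole of order 2 at 10/3, modulus 10/3.
Branch term (1)*log(1 - ν/(3/8)): its argument vanishes at ν = 3/8, a logarithmic branch point, modulus 3/8.
The radius of convergence is the smallest modulus among the singular points: 3/8.


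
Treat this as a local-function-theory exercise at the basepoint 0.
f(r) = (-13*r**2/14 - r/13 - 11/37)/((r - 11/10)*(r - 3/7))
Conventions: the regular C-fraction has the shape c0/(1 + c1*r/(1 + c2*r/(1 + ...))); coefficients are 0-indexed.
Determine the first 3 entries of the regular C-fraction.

Taylor coefficients (expand at 0): a_0 = -70/111, a_1 = -105140/47619, a_2 = -330895/42471.
c0 = a_0 = -70/111. Peel one level at a time: if S = 1 + c*r/S' with S'(0) = 1, then c is the r-coefficient of S and S' = c*r/(S - 1).
S_1 = c0/f = 1 + (-1502/429)*r + (-82681/858858)*r^2 + ...; c1 = -1502/429.
S_2 = c1*r/(S_1 - 1) = 1 + (-82681/3007004)*r + ...; c2 = -82681/3007004.

The regular C-fraction coefficients are [-70/111, -1502/429, -82681/3007004].


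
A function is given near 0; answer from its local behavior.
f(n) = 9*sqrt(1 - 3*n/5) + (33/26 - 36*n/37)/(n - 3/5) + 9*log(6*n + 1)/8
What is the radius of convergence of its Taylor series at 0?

Denominator factor (n - 3/5): pole of order 1 at 3/5, modulus 3/5.
Branch term (9/8)*log(1 - n/(-1/6)): its argument vanishes at n = -1/6, a logarithmic branch point, modulus 1/6.
Branch term (9)*sqrt(1 - n/(5/3)): its argument vanishes at n = 5/3, a square-root branch point, modulus 5/3.
The radius of convergence is the smallest modulus among the singular points: 1/6.

The radius of convergence is 1/6.


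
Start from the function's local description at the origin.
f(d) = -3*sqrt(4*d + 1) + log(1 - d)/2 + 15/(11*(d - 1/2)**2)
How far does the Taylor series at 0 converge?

Denominator factor (d - 1/2)^2: pole of order 2 at 1/2, modulus 1/2.
Branch term (-3)*sqrt(1 - d/(-1/4)): its argument vanishes at d = -1/4, a square-root branch point, modulus 1/4.
Branch term (1/2)*log(1 - d/(1)): its argument vanishes at d = 1, a logarithmic branch point, modulus 1.
The radius of convergence is the smallest modulus among the singular points: 1/4.

The radius of convergence is 1/4.


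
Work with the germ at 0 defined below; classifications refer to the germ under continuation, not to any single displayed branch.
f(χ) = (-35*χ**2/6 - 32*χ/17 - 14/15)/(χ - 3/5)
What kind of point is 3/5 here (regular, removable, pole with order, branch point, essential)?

The point is a pole of order 1.

The denominator factor χ - 3/5 vanishes at 3/5 and appears to the power 1; the numerator there equals -2123/510, nonzero, and no other factor vanishes.
Hence a pole whose order is the multiplicity, 1.


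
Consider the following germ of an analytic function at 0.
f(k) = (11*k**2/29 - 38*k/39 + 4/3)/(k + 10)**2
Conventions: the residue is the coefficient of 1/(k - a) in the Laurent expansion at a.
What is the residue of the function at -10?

The residue is -9682/1131.

At the order-2 pole -10 set g(k) = (k - (-10))^2*f(k) = 11*k**2/29 - 38*k/39 + 4/3.
Order-2 pole: residue = g'(a); g'(-10) = -9682/1131, so the residue is -9682/1131.


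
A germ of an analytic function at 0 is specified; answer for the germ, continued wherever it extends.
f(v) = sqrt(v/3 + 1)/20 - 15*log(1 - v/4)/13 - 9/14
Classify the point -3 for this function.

The point is an algebraic (square-root) branch point.

The term (1/20)*sqrt(1 - v/(-3)) has argument 1 - -3/(-3) = 0 at -3: a square-root (algebraic, two-sheeted) branch point; the remaining terms are analytic or single-valued there.


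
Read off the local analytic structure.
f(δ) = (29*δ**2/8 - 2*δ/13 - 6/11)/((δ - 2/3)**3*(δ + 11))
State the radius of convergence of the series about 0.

The radius of convergence is 2/3.

Denominator factor (δ + 11): pole of order 1 at -11, modulus 11.
Denominator factor (δ - 2/3)^3: pole of order 3 at 2/3, modulus 2/3.
The radius of convergence is the smallest modulus among the singular points: 2/3.


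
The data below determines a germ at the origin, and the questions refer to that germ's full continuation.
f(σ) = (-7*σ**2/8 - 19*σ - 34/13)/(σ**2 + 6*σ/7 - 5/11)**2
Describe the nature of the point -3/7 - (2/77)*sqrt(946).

The point is a pole of order 2.

The denominator factor σ**2 + 6*σ/7 - 5/11 vanishes at -3/7 - (2/77)*sqrt(946) and appears to the power 2; the numerator there equals 38505/8008 + (73/154)*sqrt(946), nonzero, and no other factor vanishes.
Hence a pole whose order is the multiplicity, 2.


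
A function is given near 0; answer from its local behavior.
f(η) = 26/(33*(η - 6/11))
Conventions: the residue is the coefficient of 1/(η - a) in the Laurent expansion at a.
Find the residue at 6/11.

At the order-1 pole 6/11 set g(η) = (η - (6/11))*f(η) = 26/33.
Simple pole: residue = g(a) at a = 6/11, which is 26/33.

The residue is 26/33.


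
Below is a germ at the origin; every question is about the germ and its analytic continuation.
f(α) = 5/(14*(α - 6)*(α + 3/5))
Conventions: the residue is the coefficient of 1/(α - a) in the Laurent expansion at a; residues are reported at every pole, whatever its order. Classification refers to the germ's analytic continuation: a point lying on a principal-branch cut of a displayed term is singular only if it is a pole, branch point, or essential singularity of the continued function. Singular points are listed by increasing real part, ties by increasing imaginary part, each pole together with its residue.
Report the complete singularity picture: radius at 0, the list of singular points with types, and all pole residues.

Radius of convergence at 0: 3/5.
At -3/5: a pole of order 1; residue -25/462.
At 6: a pole of order 1; residue 25/462.

Denominator factor (α + 3/5): pole of order 1 at -3/5, modulus 3/5.
Denominator factor (α - 6): pole of order 1 at 6, modulus 6.
The radius of convergence is the smallest modulus among the singular points: 3/5.
At the order-1 pole -3/5 set g(α) = (α - (-3/5))*f(α) = 5/(14*(α - 6)).
Simple pole: residue = g(a) at a = -3/5, which is -25/462.
At the order-1 pole 6 set g(α) = (α - (6))*f(α) = 5/(14*(α + 3/5)).
Simple pole: residue = g(a) at a = 6, which is 25/462.
List the singular points by increasing real part (a conjugate pair: the negative imaginary part first).


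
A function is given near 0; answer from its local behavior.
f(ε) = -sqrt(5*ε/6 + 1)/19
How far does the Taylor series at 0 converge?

Branch term (-1/19)*sqrt(1 - ε/(-6/5)): its argument vanishes at ε = -6/5, a square-root branch point, modulus 6/5.
The radius of convergence is the smallest modulus among the singular points: 6/5.

The radius of convergence is 6/5.


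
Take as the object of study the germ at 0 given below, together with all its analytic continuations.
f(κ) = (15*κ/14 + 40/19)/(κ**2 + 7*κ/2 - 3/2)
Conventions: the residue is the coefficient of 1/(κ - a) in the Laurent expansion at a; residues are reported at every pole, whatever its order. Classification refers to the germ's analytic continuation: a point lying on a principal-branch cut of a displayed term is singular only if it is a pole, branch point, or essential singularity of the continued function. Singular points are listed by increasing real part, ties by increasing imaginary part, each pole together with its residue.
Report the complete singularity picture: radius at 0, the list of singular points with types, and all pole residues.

Radius of convergence at 0: -7/4 + (1/4)*sqrt(73).
At -7/4 - (1/4)*sqrt(73): a pole of order 1; residue 15/28 - (35/5548)*sqrt(73).
At -7/4 + (1/4)*sqrt(73): a pole of order 1; residue 15/28 + (35/5548)*sqrt(73).


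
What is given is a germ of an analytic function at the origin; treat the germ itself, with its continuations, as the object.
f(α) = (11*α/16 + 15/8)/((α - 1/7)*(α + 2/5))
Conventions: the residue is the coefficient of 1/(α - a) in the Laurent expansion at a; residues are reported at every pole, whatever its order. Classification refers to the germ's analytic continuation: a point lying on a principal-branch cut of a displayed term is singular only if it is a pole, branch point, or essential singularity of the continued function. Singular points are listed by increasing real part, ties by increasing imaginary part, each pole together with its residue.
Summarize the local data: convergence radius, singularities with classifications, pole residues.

Radius of convergence at 0: 1/7.
At -2/5: a pole of order 1; residue -56/19.
At 1/7: a pole of order 1; residue 1105/304.

Denominator factor (α + 2/5): pole of order 1 at -2/5, modulus 2/5.
Denominator factor (α - 1/7): pole of order 1 at 1/7, modulus 1/7.
The radius of convergence is the smallest modulus among the singular points: 1/7.
At the order-1 pole -2/5 set g(α) = (α - (-2/5))*f(α) = (11*α/16 + 15/8)/(α - 1/7).
Simple pole: residue = g(a) at a = -2/5, which is -56/19.
At the order-1 pole 1/7 set g(α) = (α - (1/7))*f(α) = (11*α/16 + 15/8)/(α + 2/5).
Simple pole: residue = g(a) at a = 1/7, which is 1105/304.
List the singular points by increasing real part (a conjugate pair: the negative imaginary part first).


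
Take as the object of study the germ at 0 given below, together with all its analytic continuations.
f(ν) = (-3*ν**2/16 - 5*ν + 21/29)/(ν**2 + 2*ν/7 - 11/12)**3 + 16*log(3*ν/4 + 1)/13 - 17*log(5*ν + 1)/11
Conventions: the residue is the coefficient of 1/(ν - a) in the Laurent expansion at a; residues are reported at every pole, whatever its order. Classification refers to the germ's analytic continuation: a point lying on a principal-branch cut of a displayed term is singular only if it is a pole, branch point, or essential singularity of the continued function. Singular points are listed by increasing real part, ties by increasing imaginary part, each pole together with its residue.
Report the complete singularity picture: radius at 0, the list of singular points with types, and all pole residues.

Radius of convergence at 0: 1/5.
At -4/3: a logarithmic branch point.
At -1/7 - (1/42)*sqrt(1653): a pole of order 3; residue -(1257591321/155239692128)*sqrt(1653).
At -1/5: a logarithmic branch point.
At -1/7 + (1/42)*sqrt(1653): a pole of order 3; residue (1257591321/155239692128)*sqrt(1653).


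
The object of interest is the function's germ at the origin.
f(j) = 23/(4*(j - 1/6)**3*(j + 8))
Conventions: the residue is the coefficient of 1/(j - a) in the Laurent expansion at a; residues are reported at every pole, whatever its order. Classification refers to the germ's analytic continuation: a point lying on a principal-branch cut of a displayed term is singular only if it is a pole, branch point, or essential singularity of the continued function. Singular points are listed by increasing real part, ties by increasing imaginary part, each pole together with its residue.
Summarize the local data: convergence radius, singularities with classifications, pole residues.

Denominator factor (j - 1/6)^3: pole of order 3 at 1/6, modulus 1/6.
Denominator factor (j + 8): pole of order 1 at -8, modulus 8.
The radius of convergence is the smallest modulus among the singular points: 1/6.
At the order-1 pole -8 set g(j) = (j - (-8))*f(j) = 23/(4*(j - 1/6)**3).
Simple pole: residue = g(a) at a = -8, which is -1242/117649.
At the order-3 pole 1/6 set g(j) = (j - (1/6))^3*f(j) = 23/(4*(j + 8)).
Order-3 pole: residue = g''(a)/2; g''(1/6) = 2484/117649, so the residue is 1242/117649.
List the singular points by increasing real part (a conjugate pair: the negative imaginary part first).

Radius of convergence at 0: 1/6.
At -8: a pole of order 1; residue -1242/117649.
At 1/6: a pole of order 3; residue 1242/117649.


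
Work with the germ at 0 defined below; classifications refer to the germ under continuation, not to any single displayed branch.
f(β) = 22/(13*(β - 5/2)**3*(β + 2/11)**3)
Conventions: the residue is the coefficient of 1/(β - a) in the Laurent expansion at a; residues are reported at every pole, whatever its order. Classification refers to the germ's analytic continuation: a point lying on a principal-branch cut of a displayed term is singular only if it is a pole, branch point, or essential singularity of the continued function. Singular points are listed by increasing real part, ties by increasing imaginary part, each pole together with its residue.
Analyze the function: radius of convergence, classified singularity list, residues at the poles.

Denominator factor (β + 2/11)^3: pole of order 3 at -2/11, modulus 2/11.
Denominator factor (β - 5/2)^3: pole of order 3 at 5/2, modulus 5/2.
The radius of convergence is the smallest modulus among the singular points: 2/11.
At the order-3 pole -2/11 set g(β) = (β - (-2/11))^3*f(β) = 22/(13*(β - 5/2)**3).
Order-3 pole: residue = g''(a)/2; g''(-2/11) = -1360558848/9294015887, so the residue is -680279424/9294015887.
At the order-3 pole 5/2 set g(β) = (β - (5/2))^3*f(β) = 22/(13*(β + 2/11)**3).
Order-3 pole: residue = g''(a)/2; g''(5/2) = 1360558848/9294015887, so the residue is 680279424/9294015887.
List the singular points by increasing real part (a conjugate pair: the negative imaginary part first).

Radius of convergence at 0: 2/11.
At -2/11: a pole of order 3; residue -680279424/9294015887.
At 5/2: a pole of order 3; residue 680279424/9294015887.


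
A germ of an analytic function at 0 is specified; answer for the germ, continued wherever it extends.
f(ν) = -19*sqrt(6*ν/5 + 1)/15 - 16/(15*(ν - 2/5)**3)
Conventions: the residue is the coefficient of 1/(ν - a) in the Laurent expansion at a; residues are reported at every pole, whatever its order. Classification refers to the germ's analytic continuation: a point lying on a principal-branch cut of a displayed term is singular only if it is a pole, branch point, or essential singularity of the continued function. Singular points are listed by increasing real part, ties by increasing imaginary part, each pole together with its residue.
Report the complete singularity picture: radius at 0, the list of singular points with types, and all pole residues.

Denominator factor (ν - 2/5)^3: pole of order 3 at 2/5, modulus 2/5.
Branch term (-19/15)*sqrt(1 - ν/(-5/6)): its argument vanishes at ν = -5/6, a square-root branch point, modulus 5/6.
The radius of convergence is the smallest modulus among the singular points: 2/5.
The branch term is analytic at 2/5 and contributes nothing to the residue; only the rational part matters.
At the order-3 pole 2/5 set g(ν) = (ν - (2/5))^3*(rational part) = -16/15.
Order-3 pole: residue = g''(a)/2; g''(2/5) = 0, so the residue is 0.
List the singular points by increasing real part (a conjugate pair: the negative imaginary part first).

Radius of convergence at 0: 2/5.
At -5/6: an algebraic (square-root) branch point.
At 2/5: a pole of order 3; residue 0.


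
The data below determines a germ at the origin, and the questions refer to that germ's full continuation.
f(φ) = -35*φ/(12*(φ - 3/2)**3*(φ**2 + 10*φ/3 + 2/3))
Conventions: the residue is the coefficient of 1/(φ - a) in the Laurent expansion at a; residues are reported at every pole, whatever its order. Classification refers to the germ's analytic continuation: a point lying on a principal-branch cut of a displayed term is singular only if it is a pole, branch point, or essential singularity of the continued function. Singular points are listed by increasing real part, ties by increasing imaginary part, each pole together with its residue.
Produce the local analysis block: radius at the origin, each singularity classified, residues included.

Radius of convergence at 0: 5/3 - (1/3)*sqrt(19).
At -5/3 - (1/3)*sqrt(19): a pole of order 1; residue -49/9025 + (77/9025)*sqrt(19).
At -5/3 + (1/3)*sqrt(19): a pole of order 1; residue -49/9025 - (77/9025)*sqrt(19).
At 3/2: a pole of order 3; residue 98/9025.


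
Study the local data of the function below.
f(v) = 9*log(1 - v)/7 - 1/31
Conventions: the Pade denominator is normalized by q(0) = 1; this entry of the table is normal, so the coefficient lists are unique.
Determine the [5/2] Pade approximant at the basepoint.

Taylor coefficients needed (expand at 0): a_0 = -1/31, a_1 = -9/7, a_2 = -9/14, a_3 = -3/7, a_4 = -9/28, a_5 = -9/35, a_6 = -3/14, a_7 = -9/49.
Write the denominator as Q(v) = 1 + q1*v + q2*v^2. Requiring Q*f - P = O(v^8) with deg P <= 5 kills the coefficients of v^6..v^7 in Q*f:
  v^6: a_6 + q1*a_5 + q2*a_4 = 0, i.e. -3/14 + (-9/35)*q1 + (-9/28)*q2 = 0.
  v^7: a_7 + q1*a_6 + q2*a_5 = 0, i.e. -9/49 + (-3/14)*q1 + (-9/35)*q2 = 0.
Solving this linear system: q1 = -10/7, q2 = 10/21.
The numerator is Q*f truncated at degree 5: P0 = a_0 = -1/31; P1 = a_1 + q1*a_0 = -269/217; P2 = a_2 + q1*a_1 + q2*a_0 = 10741/9114; P3 = a_3 + q1*a_2 + q2*a_1 = -6/49; P4 = a_4 + q1*a_3 + q2*a_2 = -3/196; P5 = a_5 + q1*a_4 + q2*a_3 = -1/490.

The Pade approximant has numerator coefficients [-1/31, -269/217, 10741/9114, -6/49, -3/196, -1/490]; denominator coefficients [1, -10/7, 10/21].


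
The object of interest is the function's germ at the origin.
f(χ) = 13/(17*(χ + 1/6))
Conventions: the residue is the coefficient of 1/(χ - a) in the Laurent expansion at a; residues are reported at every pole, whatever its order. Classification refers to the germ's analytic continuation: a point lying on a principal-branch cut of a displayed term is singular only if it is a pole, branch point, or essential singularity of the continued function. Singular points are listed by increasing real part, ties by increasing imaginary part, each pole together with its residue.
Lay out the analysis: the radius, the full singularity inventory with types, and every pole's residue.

Denominator factor (χ + 1/6): pole of order 1 at -1/6, modulus 1/6.
The radius of convergence is the smallest modulus among the singular points: 1/6.
At the order-1 pole -1/6 set g(χ) = (χ - (-1/6))*f(χ) = 13/17.
Simple pole: residue = g(a) at a = -1/6, which is 13/17.

Radius of convergence at 0: 1/6.
At -1/6: a pole of order 1; residue 13/17.


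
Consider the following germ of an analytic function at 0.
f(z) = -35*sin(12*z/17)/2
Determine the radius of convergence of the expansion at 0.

The radius of convergence is infinite.

The factor -sin(12*z/17) is entire and contributes no finite singular point.
The polynomial part has no poles.
No finite singular points: the Taylor series at 0 converges everywhere.


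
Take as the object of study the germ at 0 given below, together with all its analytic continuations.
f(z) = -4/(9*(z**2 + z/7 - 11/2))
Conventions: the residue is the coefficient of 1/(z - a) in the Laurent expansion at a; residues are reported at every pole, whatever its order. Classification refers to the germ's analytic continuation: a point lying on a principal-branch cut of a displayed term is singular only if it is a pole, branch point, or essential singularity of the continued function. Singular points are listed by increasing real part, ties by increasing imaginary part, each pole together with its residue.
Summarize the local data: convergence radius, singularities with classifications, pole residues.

Denominator factor (z**2 + z/7 - 11/2): discriminant 1079/49, real irrational roots -1/14 + (1/14)*sqrt(1079) and -1/14 - (1/14)*sqrt(1079); poles of order 1, moduli -1/14 + (1/14)*sqrt(1079) and 1/14 + (1/14)*sqrt(1079).
The radius of convergence is the smallest modulus among the singular points: -1/14 + (1/14)*sqrt(1079).
The factor z**2 + z/7 - 11/2 splits as (z - a)(z - a') with a = -1/14 - (1/14)*sqrt(1079), a' = -1/14 + (1/14)*sqrt(1079). At the order-1 pole a set g(z) = (z - a)*f(z) = [-4/9] / (z - a').
Simple pole: residue = g(a) at a = -1/14 - (1/14)*sqrt(1079), which is (28/9711)*sqrt(1079).
The factor z**2 + z/7 - 11/2 splits as (z - a)(z - a') with a = -1/14 + (1/14)*sqrt(1079), a' = -1/14 - (1/14)*sqrt(1079). At the order-1 pole a set g(z) = (z - a)*f(z) = [-4/9] / (z - a').
Simple pole: residue = g(a) at a = -1/14 + (1/14)*sqrt(1079), which is -(28/9711)*sqrt(1079).
List the singular points by increasing real part (a conjugate pair: the negative imaginary part first).

Radius of convergence at 0: -1/14 + (1/14)*sqrt(1079).
At -1/14 - (1/14)*sqrt(1079): a pole of order 1; residue (28/9711)*sqrt(1079).
At -1/14 + (1/14)*sqrt(1079): a pole of order 1; residue -(28/9711)*sqrt(1079).


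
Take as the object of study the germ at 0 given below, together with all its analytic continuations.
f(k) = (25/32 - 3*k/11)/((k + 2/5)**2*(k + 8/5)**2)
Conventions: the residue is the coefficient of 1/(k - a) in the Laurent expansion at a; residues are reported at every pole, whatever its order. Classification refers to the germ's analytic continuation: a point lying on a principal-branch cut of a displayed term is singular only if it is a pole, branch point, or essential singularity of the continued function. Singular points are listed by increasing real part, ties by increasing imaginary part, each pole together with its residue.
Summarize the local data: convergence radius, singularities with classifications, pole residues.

Radius of convergence at 0: 2/5.
At -8/5: a pole of order 2; residue 46375/38016.
At -2/5: a pole of order 2; residue -46375/38016.

Denominator factor (k + 2/5)^2: pole of order 2 at -2/5, modulus 2/5.
Denominator factor (k + 8/5)^2: pole of order 2 at -8/5, modulus 8/5.
The radius of convergence is the smallest modulus among the singular points: 2/5.
At the order-2 pole -8/5 set g(k) = (k - (-8/5))^2*f(k) = (25/32 - 3*k/11)/(k + 2/5)**2.
Order-2 pole: residue = g'(a); g'(-8/5) = 46375/38016, so the residue is 46375/38016.
At the order-2 pole -2/5 set g(k) = (k - (-2/5))^2*f(k) = (25/32 - 3*k/11)/(k + 8/5)**2.
Order-2 pole: residue = g'(a); g'(-2/5) = -46375/38016, so the residue is -46375/38016.
List the singular points by increasing real part (a conjugate pair: the negative imaginary part first).


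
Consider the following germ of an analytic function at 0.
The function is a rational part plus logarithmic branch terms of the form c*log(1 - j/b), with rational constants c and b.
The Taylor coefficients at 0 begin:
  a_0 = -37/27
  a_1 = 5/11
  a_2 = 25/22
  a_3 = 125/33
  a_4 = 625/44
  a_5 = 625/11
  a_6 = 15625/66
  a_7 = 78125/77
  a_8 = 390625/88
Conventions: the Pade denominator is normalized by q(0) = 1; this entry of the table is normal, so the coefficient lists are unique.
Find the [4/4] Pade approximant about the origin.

The Pade approximant has numerator coefficients [-37/27, 4205/297, -21925/462, 16625/297, -129875/8316]; denominator coefficients [1, -10, 225/7, -250/7, 125/14].

Taylor coefficients needed (read off): a_0 = -37/27, a_1 = 5/11, a_2 = 25/22, a_3 = 125/33, a_4 = 625/44, a_5 = 625/11, a_6 = 15625/66, a_7 = 78125/77, a_8 = 390625/88.
Write the denominator as Q(j) = 1 + q1*j + q2*j^2 + q3*j^3 + q4*j^4. Requiring Q*f - P = O(j^9) with deg P <= 4 kills the coefficients of j^5..j^8 in Q*f:
  j^5: a_5 + q1*a_4 + q2*a_3 + q3*a_2 + q4*a_1 = 0, i.e. 625/11 + (625/44)*q1 + (125/33)*q2 + (25/22)*q3 + (5/11)*q4 = 0.
  j^6: a_6 + q1*a_5 + q2*a_4 + q3*a_3 + q4*a_2 = 0, i.e. 15625/66 + (625/11)*q1 + (625/44)*q2 + (125/33)*q3 + (25/22)*q4 = 0.
  j^7: a_7 + q1*a_6 + q2*a_5 + q3*a_4 + q4*a_3 = 0, i.e. 78125/77 + (15625/66)*q1 + (625/11)*q2 + (625/44)*q3 + (125/33)*q4 = 0.
  j^8: a_8 + q1*a_7 + q2*a_6 + q3*a_5 + q4*a_4 = 0, i.e. 390625/88 + (78125/77)*q1 + (15625/66)*q2 + (625/11)*q3 + (625/44)*q4 = 0.
Solving this linear system: q1 = -10, q2 = 225/7, q3 = -250/7, q4 = 125/14.
The numerator is Q*f truncated at degree 4: P0 = a_0 = -37/27; P1 = a_1 + q1*a_0 = 4205/297; P2 = a_2 + q1*a_1 + q2*a_0 = -21925/462; P3 = a_3 + q1*a_2 + q2*a_1 + q3*a_0 = 16625/297; P4 = a_4 + q1*a_3 + q2*a_2 + q3*a_1 + q4*a_0 = -129875/8316.


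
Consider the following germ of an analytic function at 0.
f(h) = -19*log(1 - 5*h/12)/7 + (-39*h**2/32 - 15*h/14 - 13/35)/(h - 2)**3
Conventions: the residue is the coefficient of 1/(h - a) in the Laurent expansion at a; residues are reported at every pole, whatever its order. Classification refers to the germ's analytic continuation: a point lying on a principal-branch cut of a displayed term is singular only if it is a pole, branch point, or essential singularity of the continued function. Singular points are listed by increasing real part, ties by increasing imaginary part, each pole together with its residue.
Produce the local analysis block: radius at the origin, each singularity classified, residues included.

Radius of convergence at 0: 2.
At 2: a pole of order 3; residue -39/32.
At 12/5: a logarithmic branch point.

Denominator factor (h - 2)^3: pole of order 3 at 2, modulus 2.
Branch term (-19/7)*log(1 - h/(12/5)): its argument vanishes at h = 12/5, a logarithmic branch point, modulus 12/5.
The radius of convergence is the smallest modulus among the singular points: 2.
The branch term is analytic at 2 and contributes nothing to the residue; only the rational part matters.
At the order-3 pole 2 set g(h) = (h - (2))^3*(rational part) = -39*h**2/32 - 15*h/14 - 13/35.
Order-3 pole: residue = g''(a)/2; g''(2) = -39/16, so the residue is -39/32.
List the singular points by increasing real part (a conjugate pair: the negative imaginary part first).


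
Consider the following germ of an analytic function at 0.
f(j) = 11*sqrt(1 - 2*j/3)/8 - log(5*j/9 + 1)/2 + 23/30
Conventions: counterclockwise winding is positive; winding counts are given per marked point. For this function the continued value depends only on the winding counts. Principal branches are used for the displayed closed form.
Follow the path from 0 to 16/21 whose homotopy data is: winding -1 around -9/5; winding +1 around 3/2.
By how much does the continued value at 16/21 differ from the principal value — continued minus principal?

Continued minus principal equals (-(11/84)*sqrt(217)) + (pi)*i.

The rational part is single-valued and drops out of the difference; each branch term changes only by its own monodromy.
(11/8)*sqrt(1 - j/(3/2)): winding +1 is odd, the square root flips sign, contributing -2*(11/8)*sqrt(1 - (16/21)/(3/2)) = -2*(11/8)*sqrt(31/63) = -(11/84)*sqrt(217).
(-1/2)*log(1 - j/(-9/5)): each positive loop around -9/5 adds 2*pi*i to the log, so winding -1 contributes (-1/2)*(-1)*2*pi*i = pi*i.
Summing the contributions at j = 16/21 gives (-(11/84)*sqrt(217)) + (pi)*i.


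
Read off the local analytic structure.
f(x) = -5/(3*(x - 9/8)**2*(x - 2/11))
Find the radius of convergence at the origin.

The radius of convergence is 2/11.

Denominator factor (x - 2/11): pole of order 1 at 2/11, modulus 2/11.
Denominator factor (x - 9/8)^2: pole of order 2 at 9/8, modulus 9/8.
The radius of convergence is the smallest modulus among the singular points: 2/11.


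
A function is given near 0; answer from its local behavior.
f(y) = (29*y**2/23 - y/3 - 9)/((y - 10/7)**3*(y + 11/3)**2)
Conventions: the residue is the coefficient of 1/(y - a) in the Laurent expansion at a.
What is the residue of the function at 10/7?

The residue is -95227776/3014830823.

At the order-3 pole 10/7 set g(y) = (y - (10/7))^3*f(y) = (29*y**2/23 - y/3 - 9)/(y + 11/3)**2.
Order-3 pole: residue = g''(a)/2; g''(10/7) = -190455552/3014830823, so the residue is -95227776/3014830823.


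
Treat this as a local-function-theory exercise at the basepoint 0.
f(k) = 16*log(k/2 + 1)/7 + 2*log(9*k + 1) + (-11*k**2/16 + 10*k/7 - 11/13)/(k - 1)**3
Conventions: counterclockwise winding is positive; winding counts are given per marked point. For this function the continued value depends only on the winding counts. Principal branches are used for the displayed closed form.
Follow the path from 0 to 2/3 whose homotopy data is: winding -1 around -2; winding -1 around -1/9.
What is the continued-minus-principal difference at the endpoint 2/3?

The rational part is single-valued and drops out of the difference; each branch term changes only by its own monodromy.
(16/7)*log(1 - k/(-2)): each positive loop around -2 adds 2*pi*i to the log, so winding -1 contributes (16/7)*(-1)*2*pi*i = -(32/7)*pi*i.
(2)*log(1 - k/(-1/9)): each positive loop around -1/9 adds 2*pi*i to the log, so winding -1 contributes (2)*(-1)*2*pi*i = -(4)*pi*i.
Summing the contributions at k = 2/3 gives -(60/7)*pi*i.

Continued minus principal equals -(60/7)*pi*i.


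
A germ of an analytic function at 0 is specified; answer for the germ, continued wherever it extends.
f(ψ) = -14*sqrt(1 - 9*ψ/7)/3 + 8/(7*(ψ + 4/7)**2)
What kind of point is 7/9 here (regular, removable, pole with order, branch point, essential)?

The term (-14/3)*sqrt(1 - ψ/(7/9)) has argument 1 - 7/9/(7/9) = 0 at 7/9: a square-root (algebraic, two-sheeted) branch point; the remaining terms are analytic or single-valued there.

The point is an algebraic (square-root) branch point.


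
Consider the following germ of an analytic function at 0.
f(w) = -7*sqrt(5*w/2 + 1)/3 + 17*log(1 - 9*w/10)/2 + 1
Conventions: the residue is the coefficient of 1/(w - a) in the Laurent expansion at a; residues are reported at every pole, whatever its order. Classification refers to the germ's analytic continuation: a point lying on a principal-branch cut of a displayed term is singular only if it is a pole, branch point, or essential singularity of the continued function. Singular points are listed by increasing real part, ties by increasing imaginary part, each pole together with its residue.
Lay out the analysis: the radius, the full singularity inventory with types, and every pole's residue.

Branch term (17/2)*log(1 - w/(10/9)): its argument vanishes at w = 10/9, a logarithmic branch point, modulus 10/9.
Branch term (-7/3)*sqrt(1 - w/(-2/5)): its argument vanishes at w = -2/5, a square-root branch point, modulus 2/5.
The radius of convergence is the smallest modulus among the singular points: 2/5.
List the singular points by increasing real part (a conjugate pair: the negative imaginary part first).

Radius of convergence at 0: 2/5.
At -2/5: an algebraic (square-root) branch point.
At 10/9: a logarithmic branch point.


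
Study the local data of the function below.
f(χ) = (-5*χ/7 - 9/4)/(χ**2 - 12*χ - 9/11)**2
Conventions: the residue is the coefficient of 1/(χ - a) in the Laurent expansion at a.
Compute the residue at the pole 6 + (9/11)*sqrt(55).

The residue is (671/680400)*sqrt(55).

The factor χ**2 - 12*χ - 9/11 splits as (χ - a)(χ - a') with a = 6 + (9/11)*sqrt(55), a' = 6 - (9/11)*sqrt(55). At the order-2 pole a set g(χ) = (χ - a)^2*f(χ) = [-5*χ/7 - 9/4] / (χ - a')^2.
Order-2 pole: residue = g'(a); g'(6 + (9/11)*sqrt(55)) = (671/680400)*sqrt(55), so the residue is (671/680400)*sqrt(55).


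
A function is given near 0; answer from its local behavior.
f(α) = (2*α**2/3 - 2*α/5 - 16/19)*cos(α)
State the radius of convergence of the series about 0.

The radius of convergence is infinite.

The factor cos(α) is entire and contributes no finite singular point.
The polynomial part has no poles.
No finite singular points: the Taylor series at 0 converges everywhere.


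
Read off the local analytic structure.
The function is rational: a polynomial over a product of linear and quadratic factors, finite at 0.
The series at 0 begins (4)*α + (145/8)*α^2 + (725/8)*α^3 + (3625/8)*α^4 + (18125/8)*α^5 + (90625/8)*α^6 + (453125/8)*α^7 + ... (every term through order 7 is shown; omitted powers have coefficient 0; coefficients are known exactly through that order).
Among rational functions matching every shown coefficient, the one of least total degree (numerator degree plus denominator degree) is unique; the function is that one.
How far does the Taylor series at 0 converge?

No rational of total degree below 3 reproduces all 8 coefficients; solving the [2/1] Pade equations on them gives f(α) = (3*α**2/8 - 4*α/5)/(α - 1/5), whose expansion matches every shown term.
Denominator factor (α - 1/5): pole of order 1 at 1/5, modulus 1/5.
The radius of convergence is the smallest modulus among the singular points: 1/5.

The radius of convergence is 1/5.


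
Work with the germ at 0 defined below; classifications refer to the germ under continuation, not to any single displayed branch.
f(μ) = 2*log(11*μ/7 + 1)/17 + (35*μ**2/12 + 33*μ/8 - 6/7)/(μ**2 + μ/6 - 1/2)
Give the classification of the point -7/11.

The point is a logarithmic branch point.

The term (2/17)*log(1 - μ/(-7/11)) has argument 1 - -7/11/(-7/11) = 0 at -7/11: a logarithmic (infinitely-sheeted) branch point; the remaining terms are analytic or single-valued there.


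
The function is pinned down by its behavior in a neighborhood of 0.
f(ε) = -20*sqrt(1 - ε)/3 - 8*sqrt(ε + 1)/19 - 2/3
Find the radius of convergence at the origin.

Branch term (-20/3)*sqrt(1 - ε/(1)): its argument vanishes at ε = 1, a square-root branch point, modulus 1.
Branch term (-8/19)*sqrt(1 - ε/(-1)): its argument vanishes at ε = -1, a square-root branch point, modulus 1.
The radius of convergence is the smallest modulus among the singular points: 1.

The radius of convergence is 1.


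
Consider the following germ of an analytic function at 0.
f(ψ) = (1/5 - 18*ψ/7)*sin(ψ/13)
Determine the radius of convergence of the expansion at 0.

The factor sin(ψ/13) is entire and contributes no finite singular point.
The polynomial part has no poles.
No finite singular points: the Taylor series at 0 converges everywhere.

The radius of convergence is infinite.


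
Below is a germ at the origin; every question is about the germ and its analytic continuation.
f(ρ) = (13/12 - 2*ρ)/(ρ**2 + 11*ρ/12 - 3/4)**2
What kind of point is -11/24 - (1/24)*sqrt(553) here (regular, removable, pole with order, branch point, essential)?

The denominator factor ρ**2 + 11*ρ/12 - 3/4 vanishes at -11/24 - (1/24)*sqrt(553) and appears to the power 2; the numerator there equals 2 + (1/12)*sqrt(553), nonzero, and no other factor vanishes.
Hence a pole whose order is the multiplicity, 2.

The point is a pole of order 2.
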